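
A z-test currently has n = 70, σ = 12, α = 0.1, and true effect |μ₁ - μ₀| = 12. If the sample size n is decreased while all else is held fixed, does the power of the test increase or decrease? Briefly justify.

Power decreases: a smaller n inflates the standard error σ/√n, pulling the sampling distribution under H₁ back toward the critical value.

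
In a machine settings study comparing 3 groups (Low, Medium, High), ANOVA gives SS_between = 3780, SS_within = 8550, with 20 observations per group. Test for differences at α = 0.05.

df_between = 2, df_within = 57. F = MS_between/MS_within = 1890.0/150.0 = 12.6. F_crit ≈ 3.159. Reject H₀. At least one mean differs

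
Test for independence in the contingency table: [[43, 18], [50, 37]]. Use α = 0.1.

χ² = 2.603. df = 1, critical = 2.706. Fail to reject H₀. No evidence of dependence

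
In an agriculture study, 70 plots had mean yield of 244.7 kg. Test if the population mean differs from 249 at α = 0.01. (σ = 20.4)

z = (x̄ - μ₀)/(σ/√n) = (244.7 - 249)/(20.4/√70) = -1.764. Critical value: ±2.576. Since |-1.764| ≤ 2.576, Fail to reject H₀.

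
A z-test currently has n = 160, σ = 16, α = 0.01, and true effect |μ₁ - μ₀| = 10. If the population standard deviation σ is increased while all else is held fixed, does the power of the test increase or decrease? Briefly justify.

Power decreases: a larger σ inflates the standard error σ/√n, pulling the sampling distribution under H₁ back toward the critical value.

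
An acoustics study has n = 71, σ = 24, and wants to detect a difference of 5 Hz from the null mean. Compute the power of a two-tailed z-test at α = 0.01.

SE = σ/√n = 24/√71 = 2.848. Non-centrality λ = d/SE = 5/2.848 = 1.755. Power ≈ Φ(λ - z_{α/2}) = Φ(1.755 - 2.576) = Φ(-0.821) = 0.206.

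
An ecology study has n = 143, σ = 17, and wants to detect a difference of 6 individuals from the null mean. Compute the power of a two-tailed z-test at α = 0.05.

SE = σ/√n = 17/√143 = 1.422. Non-centrality λ = d/SE = 6/1.422 = 4.221. Power ≈ Φ(λ - z_{α/2}) = Φ(4.221 - 1.96) = Φ(2.261) = 0.988.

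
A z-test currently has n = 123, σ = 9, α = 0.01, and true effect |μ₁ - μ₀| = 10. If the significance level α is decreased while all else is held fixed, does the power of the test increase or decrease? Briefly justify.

Power decreases: a smaller α raises the critical value, so less of the H₁ sampling distribution falls in the rejection region.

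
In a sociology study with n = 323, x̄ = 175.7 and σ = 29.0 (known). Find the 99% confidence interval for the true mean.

CI = x̄ ± z*(σ/√n) = 175.7 ± 2.576(29.0/√323) = 175.7 ± 4.16 = (171.54, 179.86)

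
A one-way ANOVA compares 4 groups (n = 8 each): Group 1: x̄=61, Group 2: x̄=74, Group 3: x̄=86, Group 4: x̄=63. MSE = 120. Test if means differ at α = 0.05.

Grand mean = 71.0. SS_between = 3184.0, MS_between = 1061.33. F = 8.844, F_crit ≈ 2.947. Reject H₀.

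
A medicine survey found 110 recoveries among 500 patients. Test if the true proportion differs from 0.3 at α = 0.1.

p̂ = 0.22, p₀ = 0.3. z = (p̂ - p₀)/√(p₀(1-p₀)/n) = -3.904. Critical: ±1.645. Reject H₀.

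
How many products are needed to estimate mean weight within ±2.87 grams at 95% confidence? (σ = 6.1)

n = (z*σ/E)² = (1.96×6.1/2.87)² = 17.4 → n = 18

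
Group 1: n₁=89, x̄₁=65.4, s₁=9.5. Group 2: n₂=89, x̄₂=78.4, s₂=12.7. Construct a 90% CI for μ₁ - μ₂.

Difference = -13.0. SE = √(9.5²/89 + 12.7²/89) = 1.681. CI = (-15.77, -10.23)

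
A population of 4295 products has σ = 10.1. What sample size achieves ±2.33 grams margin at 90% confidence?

Without FPC: n₀ = (1.645×10.1/2.33)² = 50.847. With FPC: n = n₀N/(n₀+N-1) = 50.3 → n = 51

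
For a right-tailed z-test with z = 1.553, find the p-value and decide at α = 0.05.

p = P(Z > 1.553) = 1 - Φ(1.553) ≈ 0.0602. Since p ≥ 0.05, fail to reject H₀ (not significant) at α = 0.05.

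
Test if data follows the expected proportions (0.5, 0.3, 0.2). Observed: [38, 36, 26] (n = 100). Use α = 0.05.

Expected: [50.0, 30.0, 20.0]. χ² = 5.88. df = 2, critical = 5.991. Fail to reject H₀.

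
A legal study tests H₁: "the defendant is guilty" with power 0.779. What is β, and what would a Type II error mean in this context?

β = 1 - power = 1 - 0.779 = 0.221. A Type II error is failing to reject H₀ when H₀ is false (false negative) — here, failing to conclude that the defendant is guilty when in fact it is true. Consequence: acquitting a guilty person.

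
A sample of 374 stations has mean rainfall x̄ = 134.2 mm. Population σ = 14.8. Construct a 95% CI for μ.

CI = x̄ ± z*(σ/√n) = 134.2 ± 1.96(14.8/√374) = 134.2 ± 1.5 = (132.7, 135.7)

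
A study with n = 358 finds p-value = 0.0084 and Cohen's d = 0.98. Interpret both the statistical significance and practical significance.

Statistically significant (p = 0.0084 < 0.05). Cohen's d = 0.98 indicates a large effect size. Both statistical and practical significance should be considered.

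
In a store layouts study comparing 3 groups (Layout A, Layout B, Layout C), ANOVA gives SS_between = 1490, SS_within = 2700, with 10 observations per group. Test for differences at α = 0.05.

df_between = 2, df_within = 27. F = MS_between/MS_within = 745.0/100.0 = 7.45. F_crit ≈ 3.354. Reject H₀. At least one mean differs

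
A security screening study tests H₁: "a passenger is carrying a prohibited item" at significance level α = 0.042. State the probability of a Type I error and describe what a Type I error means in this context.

P(Type I error) = α = 0.042. A Type I error is rejecting H₀ when H₀ is actually true (false positive) — here, concluding that a passenger is carrying a prohibited item when in fact this is not the case. Consequence: detaining an innocent passenger — delay and inconvenience.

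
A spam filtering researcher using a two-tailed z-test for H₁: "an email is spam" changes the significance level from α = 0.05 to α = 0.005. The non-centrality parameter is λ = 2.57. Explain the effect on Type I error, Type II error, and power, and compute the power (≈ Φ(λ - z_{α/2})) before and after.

Decreasing α from 0.05 to 0.005:
• Type I error rate decreases (α is the Type I rate by definition).
• Critical value moves from z_{α/2} = 1.96 to 2.807, so power = Φ(λ - z_{α/2}) goes from Φ(2.57 - 1.96) = 0.729 to Φ(2.57 - 2.807) = 0.406.
• Type II error rate β = 1 - power therefore increases (0.271 → 0.594).
Appropriate when false positives are costly — here, a legitimate email is sent to the spam folder and the user misses it.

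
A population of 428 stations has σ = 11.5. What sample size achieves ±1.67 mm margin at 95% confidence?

Without FPC: n₀ = (1.96×11.5/1.67)² = 182.169. With FPC: n = n₀N/(n₀+N-1) = 128.0 → n = 128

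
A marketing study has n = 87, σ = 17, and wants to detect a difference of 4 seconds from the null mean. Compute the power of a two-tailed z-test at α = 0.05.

SE = σ/√n = 17/√87 = 1.823. Non-centrality λ = d/SE = 4/1.823 = 2.195. Power ≈ Φ(λ - z_{α/2}) = Φ(2.195 - 1.96) = Φ(0.235) = 0.593.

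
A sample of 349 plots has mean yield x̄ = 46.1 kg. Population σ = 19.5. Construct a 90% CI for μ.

CI = x̄ ± z*(σ/√n) = 46.1 ± 1.645(19.5/√349) = 46.1 ± 1.72 = (44.38, 47.82)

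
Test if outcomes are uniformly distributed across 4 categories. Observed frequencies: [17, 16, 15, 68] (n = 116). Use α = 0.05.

Expected = 29 each. χ² = Σ(O-E)²/E = 70.0. df = 3, critical value = 7.815. Reject H₀.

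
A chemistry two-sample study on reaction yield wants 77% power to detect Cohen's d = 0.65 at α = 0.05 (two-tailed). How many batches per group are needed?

z_{α/2} = 1.96, z_β = Φ⁻¹(0.77) = 0.739. For medium effect (d = 0.65): n per group = 2(z_{α/2} + z_β)²/d² = 2(1.96 + 0.739)²/0.65² = 34.5 → 35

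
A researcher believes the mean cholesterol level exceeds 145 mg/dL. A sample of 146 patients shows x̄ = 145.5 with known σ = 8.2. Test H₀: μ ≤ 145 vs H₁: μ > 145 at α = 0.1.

z = 0.737. Critical value: 1.28. Fail to reject H₀.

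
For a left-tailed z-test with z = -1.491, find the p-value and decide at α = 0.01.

p = P(Z < -1.491) = Φ(-1.491) ≈ 0.068. Since p ≥ 0.01, fail to reject H₀ (not significant) at α = 0.01.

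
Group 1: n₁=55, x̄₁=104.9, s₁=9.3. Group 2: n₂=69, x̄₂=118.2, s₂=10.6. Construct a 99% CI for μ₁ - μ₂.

Difference = -13.3. SE = √(9.3²/55 + 10.6²/69) = 1.789. CI = (-17.91, -8.69)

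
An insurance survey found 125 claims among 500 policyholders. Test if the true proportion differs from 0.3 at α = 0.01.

p̂ = 0.25, p₀ = 0.3. z = (p̂ - p₀)/√(p₀(1-p₀)/n) = -2.44. Critical: ±2.576. Fail to reject H₀.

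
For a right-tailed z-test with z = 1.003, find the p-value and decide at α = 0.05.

p = P(Z > 1.003) = 1 - Φ(1.003) ≈ 0.1579. Since p ≥ 0.05, fail to reject H₀ (not significant) at α = 0.05.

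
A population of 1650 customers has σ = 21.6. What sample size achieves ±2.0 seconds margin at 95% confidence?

Without FPC: n₀ = (1.96×21.6/2.0)² = 448.084. With FPC: n = n₀N/(n₀+N-1) = 352.6 → n = 353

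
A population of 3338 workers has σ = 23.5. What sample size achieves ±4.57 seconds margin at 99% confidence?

Without FPC: n₀ = (2.576×23.5/4.57)² = 175.467. With FPC: n = n₀N/(n₀+N-1) = 166.8 → n = 167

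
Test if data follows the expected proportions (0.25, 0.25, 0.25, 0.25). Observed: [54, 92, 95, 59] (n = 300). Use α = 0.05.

Expected: [75.0, 75.0, 75.0, 75.0]. χ² = 18.48. df = 3, critical = 7.815. Reject H₀.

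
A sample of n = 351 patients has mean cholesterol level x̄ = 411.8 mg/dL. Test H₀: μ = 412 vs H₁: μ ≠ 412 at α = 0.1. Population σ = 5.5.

z = (x̄ - μ₀)/(σ/√n) = (411.8 - 412)/(5.5/√351) = -0.681. Critical value: ±1.645. Since |-0.681| ≤ 1.645, Fail to reject H₀.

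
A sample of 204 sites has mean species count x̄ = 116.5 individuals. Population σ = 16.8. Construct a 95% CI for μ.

CI = x̄ ± z*(σ/√n) = 116.5 ± 1.96(16.8/√204) = 116.5 ± 2.31 = (114.19, 118.81)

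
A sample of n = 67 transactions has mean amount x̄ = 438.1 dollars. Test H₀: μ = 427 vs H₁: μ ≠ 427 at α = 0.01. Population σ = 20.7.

z = (x̄ - μ₀)/(σ/√n) = (438.1 - 427)/(20.7/√67) = 4.389. Critical value: ±2.576. Since |4.389| > 2.576, Reject H₀.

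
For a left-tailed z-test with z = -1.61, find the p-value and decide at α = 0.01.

p = P(Z < -1.61) = Φ(-1.61) ≈ 0.0537. Since p ≥ 0.01, fail to reject H₀ (not significant) at α = 0.01.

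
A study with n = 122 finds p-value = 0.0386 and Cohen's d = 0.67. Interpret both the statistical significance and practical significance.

Statistically significant (p = 0.0386 < 0.05). Cohen's d = 0.67 indicates a medium effect size. Both statistical and practical significance should be considered.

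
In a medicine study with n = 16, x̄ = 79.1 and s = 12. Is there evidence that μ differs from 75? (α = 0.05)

t = (x̄ - μ₀)/(s/√n) = (79.1 - 75)/(12/√16) = 1.367. df = 15, critical t = ±2.131. Fail to reject H₀.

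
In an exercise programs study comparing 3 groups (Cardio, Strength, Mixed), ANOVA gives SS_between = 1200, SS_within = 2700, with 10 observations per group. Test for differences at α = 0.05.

df_between = 2, df_within = 27. F = MS_between/MS_within = 600.0/100.0 = 6.0. F_crit ≈ 3.354. Reject H₀. At least one mean differs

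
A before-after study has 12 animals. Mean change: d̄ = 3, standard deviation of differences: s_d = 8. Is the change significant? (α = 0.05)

t = d̄/(s_d/√n) = 3/(8/√12) = 1.299. df = 11, critical t = ±2.201. Fail to reject H₀.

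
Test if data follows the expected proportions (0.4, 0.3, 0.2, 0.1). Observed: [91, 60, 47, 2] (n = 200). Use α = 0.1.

Expected: [80.0, 60.0, 40.0, 20.0]. χ² = 18.938. df = 3, critical = 6.251. Reject H₀.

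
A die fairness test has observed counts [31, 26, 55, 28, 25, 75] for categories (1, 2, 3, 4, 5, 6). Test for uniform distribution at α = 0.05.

Expected = 40 each. χ² = Σ(O-E)²/E = 52.4. df = 5, critical value = 11.07. Reject H₀.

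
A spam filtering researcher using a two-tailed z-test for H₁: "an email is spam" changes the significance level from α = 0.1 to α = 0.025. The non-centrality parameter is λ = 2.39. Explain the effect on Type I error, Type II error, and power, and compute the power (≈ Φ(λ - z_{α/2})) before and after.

Decreasing α from 0.1 to 0.025:
• Type I error rate decreases (α is the Type I rate by definition).
• Critical value moves from z_{α/2} = 1.645 to 2.241, so power = Φ(λ - z_{α/2}) goes from Φ(2.39 - 1.645) = 0.772 to Φ(2.39 - 2.241) = 0.559.
• Type II error rate β = 1 - power therefore increases (0.228 → 0.441).
Appropriate when false positives are costly — here, a legitimate email is sent to the spam folder and the user misses it.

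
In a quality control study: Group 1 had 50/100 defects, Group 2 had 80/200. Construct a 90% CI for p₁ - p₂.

p̂₁ = 0.5, p̂₂ = 0.4. Difference = 0.1. CI = (-0.0, 0.2)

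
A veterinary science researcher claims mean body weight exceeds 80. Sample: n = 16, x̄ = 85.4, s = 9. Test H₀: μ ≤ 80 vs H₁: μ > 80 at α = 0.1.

t = (85.4 - 80)/(9/√16) = 2.4, df = 15. Critical t = 1.341. Reject H₀.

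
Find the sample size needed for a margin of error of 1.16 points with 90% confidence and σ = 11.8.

n = (z*σ/E)² = (1.645×11.8/1.16)² = 280.01 → n = 281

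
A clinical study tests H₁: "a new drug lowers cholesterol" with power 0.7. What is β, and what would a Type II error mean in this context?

β = 1 - power = 1 - 0.7 = 0.3. A Type II error is failing to reject H₀ when H₀ is false (false negative) — here, failing to conclude that a new drug lowers cholesterol when in fact it is true. Consequence: shelving an effective drug — patients miss out on a treatment that would have helped.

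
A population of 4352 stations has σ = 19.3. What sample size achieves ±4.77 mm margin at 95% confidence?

Without FPC: n₀ = (1.96×19.3/4.77)² = 62.891. With FPC: n = n₀N/(n₀+N-1) = 62.01 → n = 63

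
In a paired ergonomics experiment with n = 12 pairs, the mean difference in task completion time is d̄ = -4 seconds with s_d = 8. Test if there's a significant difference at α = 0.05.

t = d̄/(s_d/√n) = -4/(8/√12) = -1.732. df = 11, critical t = ±2.201. Fail to reject H₀.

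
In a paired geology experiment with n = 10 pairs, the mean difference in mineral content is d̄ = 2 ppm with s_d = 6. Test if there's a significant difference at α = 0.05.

t = d̄/(s_d/√n) = 2/(6/√10) = 1.054. df = 9, critical t = ±2.262. Fail to reject H₀.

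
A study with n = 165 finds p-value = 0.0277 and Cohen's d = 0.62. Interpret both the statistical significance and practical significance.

Statistically significant (p = 0.0277 < 0.05). Cohen's d = 0.62 indicates a medium effect size. Both statistical and practical significance should be considered.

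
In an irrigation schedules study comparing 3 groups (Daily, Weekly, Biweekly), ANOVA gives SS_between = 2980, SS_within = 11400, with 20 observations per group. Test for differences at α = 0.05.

df_between = 2, df_within = 57. F = MS_between/MS_within = 1490.0/200.0 = 7.45. F_crit ≈ 3.159. Reject H₀. At least one mean differs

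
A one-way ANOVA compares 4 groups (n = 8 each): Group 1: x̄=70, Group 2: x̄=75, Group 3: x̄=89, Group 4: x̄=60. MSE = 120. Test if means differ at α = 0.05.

Grand mean = 73.5. SS_between = 3496.0, MS_between = 1165.33. F = 9.711, F_crit ≈ 2.947. Reject H₀.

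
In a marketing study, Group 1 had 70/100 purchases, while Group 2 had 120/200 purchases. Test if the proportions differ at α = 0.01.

p̂₁ = 0.7, p̂₂ = 0.6, pooled p̂ = 0.633. z = 1.694. Critical: ±2.576. Fail to reject H₀.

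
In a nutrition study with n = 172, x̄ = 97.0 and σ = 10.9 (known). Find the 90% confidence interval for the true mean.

CI = x̄ ± z*(σ/√n) = 97.0 ± 1.645(10.9/√172) = 97.0 ± 1.37 = (95.63, 98.37)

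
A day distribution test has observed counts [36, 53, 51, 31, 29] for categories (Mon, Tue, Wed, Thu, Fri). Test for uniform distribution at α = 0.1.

Expected = 40 each. χ² = Σ(O-E)²/E = 12.7. df = 4, critical value = 7.779. Reject H₀.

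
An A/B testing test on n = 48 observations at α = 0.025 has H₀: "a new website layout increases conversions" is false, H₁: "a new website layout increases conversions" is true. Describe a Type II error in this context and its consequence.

Type II error: failing to reject H₀ when it is false — concluding that a new website layout increases conversions is not supported when in fact it is. Consequence: discarding a layout that would have improved conversions — lost revenue.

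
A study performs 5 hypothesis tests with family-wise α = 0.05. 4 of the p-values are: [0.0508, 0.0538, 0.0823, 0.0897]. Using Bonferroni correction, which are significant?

Bonferroni α = 0.05/5 = 0.01. None of the given p-values are significant.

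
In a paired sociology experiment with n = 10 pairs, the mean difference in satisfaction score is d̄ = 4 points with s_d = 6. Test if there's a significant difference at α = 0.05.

t = d̄/(s_d/√n) = 4/(6/√10) = 2.108. df = 9, critical t = ±2.262. Fail to reject H₀.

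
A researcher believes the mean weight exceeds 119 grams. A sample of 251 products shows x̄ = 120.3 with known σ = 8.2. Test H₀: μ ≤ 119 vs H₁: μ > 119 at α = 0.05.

z = 2.512. Critical value: 1.645. Reject H₀.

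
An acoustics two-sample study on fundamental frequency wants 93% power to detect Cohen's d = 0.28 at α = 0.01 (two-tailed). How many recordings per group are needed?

z_{α/2} = 2.576, z_β = Φ⁻¹(0.93) = 1.476. For small effect (d = 0.28): n per group = 2(z_{α/2} + z_β)²/d² = 2(2.576 + 1.476)²/0.28² = 418.8 → 419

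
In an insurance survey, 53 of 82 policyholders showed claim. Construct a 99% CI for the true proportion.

p̂ = 0.646. CI = p̂ ± z*√(p̂(1-p̂)/n) = (0.51, 0.782)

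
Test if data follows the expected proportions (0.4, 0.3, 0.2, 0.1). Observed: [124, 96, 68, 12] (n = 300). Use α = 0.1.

Expected: [120.0, 90.0, 60.0, 30.0]. χ² = 12.4. df = 3, critical = 6.251. Reject H₀.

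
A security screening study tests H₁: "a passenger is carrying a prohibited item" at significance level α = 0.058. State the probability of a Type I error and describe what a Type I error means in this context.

P(Type I error) = α = 0.058. A Type I error is rejecting H₀ when H₀ is actually true (false positive) — here, concluding that a passenger is carrying a prohibited item when in fact this is not the case. Consequence: detaining an innocent passenger — delay and inconvenience.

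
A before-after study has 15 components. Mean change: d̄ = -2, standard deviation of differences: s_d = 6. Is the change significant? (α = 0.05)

t = d̄/(s_d/√n) = -2/(6/√15) = -1.291. df = 14, critical t = ±2.145. Fail to reject H₀.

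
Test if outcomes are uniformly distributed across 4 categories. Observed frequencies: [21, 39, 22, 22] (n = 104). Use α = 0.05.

Expected = 26 each. χ² = Σ(O-E)²/E = 8.692. df = 3, critical value = 7.815. Reject H₀.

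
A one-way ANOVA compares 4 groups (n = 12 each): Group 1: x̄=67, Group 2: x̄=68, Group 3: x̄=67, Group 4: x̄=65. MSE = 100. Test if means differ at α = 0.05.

Grand mean = 66.75. SS_between = 57.0, MS_between = 19.0. F = 0.19, F_crit ≈ 2.816. Fail to reject H₀.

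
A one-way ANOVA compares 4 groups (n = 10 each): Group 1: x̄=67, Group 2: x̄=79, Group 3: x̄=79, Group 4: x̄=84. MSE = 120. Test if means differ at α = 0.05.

Grand mean = 77.25. SS_between = 1567.5, MS_between = 522.5. F = 4.354, F_crit ≈ 2.866. Reject H₀.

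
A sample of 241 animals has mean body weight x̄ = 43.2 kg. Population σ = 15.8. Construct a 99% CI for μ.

CI = x̄ ± z*(σ/√n) = 43.2 ± 2.576(15.8/√241) = 43.2 ± 2.62 = (40.58, 45.82)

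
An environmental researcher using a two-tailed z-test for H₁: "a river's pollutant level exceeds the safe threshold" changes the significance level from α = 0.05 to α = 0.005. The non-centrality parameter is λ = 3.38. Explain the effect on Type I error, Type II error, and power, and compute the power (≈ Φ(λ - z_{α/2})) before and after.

Decreasing α from 0.05 to 0.005:
• Type I error rate decreases (α is the Type I rate by definition).
• Critical value moves from z_{α/2} = 1.96 to 2.807, so power = Φ(λ - z_{α/2}) goes from Φ(3.38 - 1.96) = 0.922 to Φ(3.38 - 2.807) = 0.717.
• Type II error rate β = 1 - power therefore increases (0.078 → 0.283).
Appropriate when false positives are costly — here, shutting down a compliant factory unnecessarily.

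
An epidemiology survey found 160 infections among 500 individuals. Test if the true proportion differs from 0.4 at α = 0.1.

p̂ = 0.32, p₀ = 0.4. z = (p̂ - p₀)/√(p₀(1-p₀)/n) = -3.651. Critical: ±1.645. Reject H₀.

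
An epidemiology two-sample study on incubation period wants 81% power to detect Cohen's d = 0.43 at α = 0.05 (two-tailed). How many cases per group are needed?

z_{α/2} = 1.96, z_β = Φ⁻¹(0.81) = 0.878. For small effect (d = 0.43): n per group = 2(z_{α/2} + z_β)²/d² = 2(1.96 + 0.878)²/0.43² = 87.1 → 88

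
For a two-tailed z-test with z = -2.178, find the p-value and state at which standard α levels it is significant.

p = 2·P(Z > |-2.178|) = 2·(1 - Φ(2.178)) ≈ 0.0294. Significant at α = 0.1; Significant at α = 0.05.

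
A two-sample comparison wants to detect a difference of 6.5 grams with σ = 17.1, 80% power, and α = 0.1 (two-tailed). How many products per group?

n per group = 2(z_α/2 + z_β)²σ²/d² = 2×(1.645 + 0.84)²×17.1²/6.5² = 85.5 → n = 86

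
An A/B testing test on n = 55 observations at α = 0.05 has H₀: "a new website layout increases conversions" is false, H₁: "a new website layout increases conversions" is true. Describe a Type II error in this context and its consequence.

Type II error: failing to reject H₀ when it is false — concluding that a new website layout increases conversions is not supported when in fact it is. Consequence: discarding a layout that would have improved conversions — lost revenue.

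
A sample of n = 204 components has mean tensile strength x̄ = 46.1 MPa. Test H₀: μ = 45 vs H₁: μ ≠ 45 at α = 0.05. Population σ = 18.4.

z = (x̄ - μ₀)/(σ/√n) = (46.1 - 45)/(18.4/√204) = 0.854. Critical value: ±1.96. Since |0.854| ≤ 1.96, Fail to reject H₀.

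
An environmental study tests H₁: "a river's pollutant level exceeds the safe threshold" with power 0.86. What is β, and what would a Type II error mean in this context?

β = 1 - power = 1 - 0.86 = 0.14. A Type II error is failing to reject H₀ when H₀ is false (false negative) — here, failing to conclude that a river's pollutant level exceeds the safe threshold when in fact it is true. Consequence: allowing unsafe pollution to continue.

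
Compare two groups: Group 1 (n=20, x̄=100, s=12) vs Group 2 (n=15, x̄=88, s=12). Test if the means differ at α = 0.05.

Pooled sp = 12.0. t = 2.928, df = 33. Critical t = ±2.035. Reject H₀.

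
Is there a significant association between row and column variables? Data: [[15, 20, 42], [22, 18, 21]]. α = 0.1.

χ² = 6.664. df = 2, critical = 4.605. Reject H₀. Variables are dependent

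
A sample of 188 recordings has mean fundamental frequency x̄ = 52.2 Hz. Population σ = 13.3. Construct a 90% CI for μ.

CI = x̄ ± z*(σ/√n) = 52.2 ± 1.645(13.3/√188) = 52.2 ± 1.6 = (50.6, 53.8)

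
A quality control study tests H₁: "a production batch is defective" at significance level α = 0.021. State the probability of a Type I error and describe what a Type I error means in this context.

P(Type I error) = α = 0.021. A Type I error is rejecting H₀ when H₀ is actually true (false positive) — here, concluding that a production batch is defective when in fact this is not the case. Consequence: scrapping a good batch — wasted material and cost for no reason.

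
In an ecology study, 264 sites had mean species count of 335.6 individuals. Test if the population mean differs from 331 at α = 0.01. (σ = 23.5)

z = (x̄ - μ₀)/(σ/√n) = (335.6 - 331)/(23.5/√264) = 3.18. Critical value: ±2.576. Since |3.18| > 2.576, Reject H₀.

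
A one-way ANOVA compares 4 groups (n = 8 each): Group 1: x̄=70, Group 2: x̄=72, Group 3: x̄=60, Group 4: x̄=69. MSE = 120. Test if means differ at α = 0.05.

Grand mean = 67.75. SS_between = 678.0, MS_between = 226.0. F = 1.883, F_crit ≈ 2.947. Fail to reject H₀.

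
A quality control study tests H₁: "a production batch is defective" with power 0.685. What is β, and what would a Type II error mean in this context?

β = 1 - power = 1 - 0.685 = 0.315. A Type II error is failing to reject H₀ when H₀ is false (false negative) — here, failing to conclude that a production batch is defective when in fact it is true. Consequence: shipping a defective batch — faulty products reach customers.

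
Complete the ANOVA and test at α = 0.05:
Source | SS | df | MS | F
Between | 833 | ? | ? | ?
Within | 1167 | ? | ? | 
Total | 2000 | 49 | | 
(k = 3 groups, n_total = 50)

df_between = 2, df_within = 47. MS_between = 416.5, MS_within = 24.83. F = 16.774, F_crit ≈ 3.195. Reject H₀.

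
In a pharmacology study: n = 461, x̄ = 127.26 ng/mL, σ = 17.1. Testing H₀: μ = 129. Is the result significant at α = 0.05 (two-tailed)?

z = (127.26 - 129)/(17.1/√461) = -2.185. Since |z| > 1.96, significant at α = 0.05.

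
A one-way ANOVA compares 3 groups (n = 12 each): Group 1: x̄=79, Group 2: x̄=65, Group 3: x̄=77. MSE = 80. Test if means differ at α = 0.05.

Grand mean = 73.67. SS_between = 1376.0, MS_between = 688.0. F = 8.6, F_crit ≈ 3.285. Reject H₀.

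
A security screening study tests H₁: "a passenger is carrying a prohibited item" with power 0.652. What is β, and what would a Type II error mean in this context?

β = 1 - power = 1 - 0.652 = 0.348. A Type II error is failing to reject H₀ when H₀ is false (false negative) — here, failing to conclude that a passenger is carrying a prohibited item when in fact it is true. Consequence: letting a prohibited item through — security breach.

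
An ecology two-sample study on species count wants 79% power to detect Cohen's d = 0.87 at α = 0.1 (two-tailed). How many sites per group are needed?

z_{α/2} = 1.645, z_β = Φ⁻¹(0.79) = 0.806. For large effect (d = 0.87): n per group = 2(z_{α/2} + z_β)²/d² = 2(1.645 + 0.806)²/0.87² = 15.9 → 16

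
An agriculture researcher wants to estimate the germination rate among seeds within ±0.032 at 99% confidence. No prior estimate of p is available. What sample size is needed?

Conservative approach: use p = 0.5 (maximizes p(1-p) = 0.25). n = z²(0.25)/E² = 2.576²×0.25/0.032² = 1620.1 → n = 1621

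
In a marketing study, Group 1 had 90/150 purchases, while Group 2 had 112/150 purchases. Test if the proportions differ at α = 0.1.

p̂₁ = 0.6, p̂₂ = 0.747, pooled p̂ = 0.673. z = -2.708. Critical: ±1.645. Reject H₀.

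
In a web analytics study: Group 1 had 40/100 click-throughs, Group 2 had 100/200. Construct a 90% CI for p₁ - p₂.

p̂₁ = 0.4, p̂₂ = 0.5. Difference = -0.1. CI = (-0.199, -0.001)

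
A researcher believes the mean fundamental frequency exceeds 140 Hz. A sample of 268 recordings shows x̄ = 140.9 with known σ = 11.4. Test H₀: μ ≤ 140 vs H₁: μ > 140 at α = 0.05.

z = 1.292. Critical value: 1.645. Fail to reject H₀.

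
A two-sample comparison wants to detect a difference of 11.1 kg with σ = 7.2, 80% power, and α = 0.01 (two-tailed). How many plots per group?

n per group = 2(z_α/2 + z_β)²σ²/d² = 2×(2.576 + 0.84)²×7.2²/11.1² = 9.8 → n = 10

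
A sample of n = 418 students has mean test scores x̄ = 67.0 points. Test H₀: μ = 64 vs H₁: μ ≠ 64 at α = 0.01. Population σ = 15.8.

z = (x̄ - μ₀)/(σ/√n) = (67.0 - 64)/(15.8/√418) = 3.882. Critical value: ±2.576. Since |3.882| > 2.576, Reject H₀.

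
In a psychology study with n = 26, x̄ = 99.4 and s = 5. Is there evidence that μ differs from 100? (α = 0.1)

t = (x̄ - μ₀)/(s/√n) = (99.4 - 100)/(5/√26) = -0.612. df = 25, critical t = ±1.708. Fail to reject H₀.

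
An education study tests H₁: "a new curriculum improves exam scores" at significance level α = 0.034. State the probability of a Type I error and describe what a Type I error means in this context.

P(Type I error) = α = 0.034. A Type I error is rejecting H₀ when H₀ is actually true (false positive) — here, concluding that a new curriculum improves exam scores when in fact this is not the case. Consequence: adopting a curriculum that gives no real benefit — disruption for nothing.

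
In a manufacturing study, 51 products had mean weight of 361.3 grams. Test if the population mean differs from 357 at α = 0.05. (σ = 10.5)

z = (x̄ - μ₀)/(σ/√n) = (361.3 - 357)/(10.5/√51) = 2.925. Critical value: ±1.96. Since |2.925| > 1.96, Reject H₀.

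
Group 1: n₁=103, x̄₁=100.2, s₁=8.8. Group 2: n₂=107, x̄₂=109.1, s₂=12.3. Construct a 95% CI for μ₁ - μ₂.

Difference = -8.9. SE = √(8.8²/103 + 12.3²/107) = 1.472. CI = (-11.78, -6.02)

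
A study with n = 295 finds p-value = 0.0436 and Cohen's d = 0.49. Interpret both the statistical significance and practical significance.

Statistically significant (p = 0.0436 < 0.05). Cohen's d = 0.49 indicates a small effect size. Both statistical and practical significance should be considered.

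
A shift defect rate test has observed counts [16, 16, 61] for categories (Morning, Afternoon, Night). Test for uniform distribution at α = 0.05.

Expected = 31 each. χ² = Σ(O-E)²/E = 43.548. df = 2, critical value = 5.991. Reject H₀.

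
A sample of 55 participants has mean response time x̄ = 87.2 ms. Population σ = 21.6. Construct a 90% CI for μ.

CI = x̄ ± z*(σ/√n) = 87.2 ± 1.645(21.6/√55) = 87.2 ± 4.79 = (82.41, 91.99)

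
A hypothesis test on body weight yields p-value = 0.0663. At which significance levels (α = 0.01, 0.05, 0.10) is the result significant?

p = 0.0663. Significant at: α = 0.1.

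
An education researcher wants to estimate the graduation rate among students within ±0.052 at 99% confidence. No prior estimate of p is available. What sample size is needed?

Conservative approach: use p = 0.5 (maximizes p(1-p) = 0.25). n = z²(0.25)/E² = 2.576²×0.25/0.052² = 613.5 → n = 614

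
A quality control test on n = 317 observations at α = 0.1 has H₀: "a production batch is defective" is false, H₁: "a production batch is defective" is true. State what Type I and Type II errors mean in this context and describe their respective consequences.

Type I (false positive): concluding that a production batch is defective when it is not — scrapping a good batch — wasted material and cost for no reason. Type II (false negative): failing to conclude that a production batch is defective when it is — shipping a defective batch — faulty products reach customers. Which is costlier depends on domain priorities and is a judgement call rather than a statistical fact.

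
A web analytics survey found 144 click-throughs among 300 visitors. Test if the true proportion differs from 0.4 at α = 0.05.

p̂ = 0.48, p₀ = 0.4. z = (p̂ - p₀)/√(p₀(1-p₀)/n) = 2.828. Critical: ±1.96. Reject H₀.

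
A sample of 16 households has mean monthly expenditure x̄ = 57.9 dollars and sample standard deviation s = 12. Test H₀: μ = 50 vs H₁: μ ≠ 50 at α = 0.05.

t = (x̄ - μ₀)/(s/√n) = (57.9 - 50)/(12/√16) = 2.633. df = 15, critical t = ±2.131. Reject H₀.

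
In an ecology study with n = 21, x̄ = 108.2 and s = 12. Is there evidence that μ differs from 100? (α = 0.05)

t = (x̄ - μ₀)/(s/√n) = (108.2 - 100)/(12/√21) = 3.131. df = 20, critical t = ±2.086. Reject H₀.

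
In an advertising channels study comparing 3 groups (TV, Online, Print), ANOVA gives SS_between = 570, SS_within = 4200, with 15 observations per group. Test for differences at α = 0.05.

df_between = 2, df_within = 42. F = MS_between/MS_within = 285.0/100.0 = 2.85. F_crit ≈ 3.22. Fail to reject H₀.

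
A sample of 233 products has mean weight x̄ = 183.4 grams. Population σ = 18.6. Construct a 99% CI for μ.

CI = x̄ ± z*(σ/√n) = 183.4 ± 2.576(18.6/√233) = 183.4 ± 3.14 = (180.26, 186.54)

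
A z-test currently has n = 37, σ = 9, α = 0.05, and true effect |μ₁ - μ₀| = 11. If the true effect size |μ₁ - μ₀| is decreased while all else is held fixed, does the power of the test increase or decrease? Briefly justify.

Power decreases: a smaller true effect decreases the non-centrality λ = |μ₁ - μ₀|/(σ/√n).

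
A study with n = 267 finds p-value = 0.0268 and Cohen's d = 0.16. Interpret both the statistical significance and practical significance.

Statistically significant (p = 0.0268 < 0.05). Cohen's d = 0.16 indicates a very small effect size. Both statistical and practical significance should be considered.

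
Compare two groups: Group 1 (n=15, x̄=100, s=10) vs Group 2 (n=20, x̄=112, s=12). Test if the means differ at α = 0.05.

Pooled sp = 11.2. t = -3.138, df = 33. Critical t = ±2.035. Reject H₀.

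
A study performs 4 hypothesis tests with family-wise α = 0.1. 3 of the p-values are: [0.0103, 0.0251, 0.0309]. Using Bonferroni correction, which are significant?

Bonferroni α = 0.1/4 = 0.025. Significant p-values: [0.0103]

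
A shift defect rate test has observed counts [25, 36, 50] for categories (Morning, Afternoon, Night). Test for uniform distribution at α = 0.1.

Expected = 37 each. χ² = Σ(O-E)²/E = 8.486. df = 2, critical value = 4.605. Reject H₀.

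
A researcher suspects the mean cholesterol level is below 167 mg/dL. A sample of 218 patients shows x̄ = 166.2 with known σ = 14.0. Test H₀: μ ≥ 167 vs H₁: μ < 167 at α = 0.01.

z = -0.844. Critical value: -2.33. Fail to reject H₀.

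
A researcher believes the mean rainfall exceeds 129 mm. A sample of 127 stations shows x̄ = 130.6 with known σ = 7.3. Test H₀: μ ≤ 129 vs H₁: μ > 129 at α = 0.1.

z = 2.47. Critical value: 1.28. Reject H₀.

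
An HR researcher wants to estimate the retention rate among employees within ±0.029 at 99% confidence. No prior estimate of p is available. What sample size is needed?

Conservative approach: use p = 0.5 (maximizes p(1-p) = 0.25). n = z²(0.25)/E² = 2.576²×0.25/0.029² = 1972.6 → n = 1973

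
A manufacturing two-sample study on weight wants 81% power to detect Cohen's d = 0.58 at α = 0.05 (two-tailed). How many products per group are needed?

z_{α/2} = 1.96, z_β = Φ⁻¹(0.81) = 0.878. For medium effect (d = 0.58): n per group = 2(z_{α/2} + z_β)²/d² = 2(1.96 + 0.878)²/0.58² = 47.9 → 48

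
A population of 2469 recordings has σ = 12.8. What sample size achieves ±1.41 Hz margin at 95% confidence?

Without FPC: n₀ = (1.96×12.8/1.41)² = 316.588. With FPC: n = n₀N/(n₀+N-1) = 280.7 → n = 281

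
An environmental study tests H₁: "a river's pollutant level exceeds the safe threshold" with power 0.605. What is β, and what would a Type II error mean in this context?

β = 1 - power = 1 - 0.605 = 0.395. A Type II error is failing to reject H₀ when H₀ is false (false negative) — here, failing to conclude that a river's pollutant level exceeds the safe threshold when in fact it is true. Consequence: allowing unsafe pollution to continue.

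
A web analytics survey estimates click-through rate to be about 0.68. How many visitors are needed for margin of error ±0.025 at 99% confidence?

n = z²p(1-p)/E² = 2.576²×0.68×0.32/0.025² = 2310.3 → n = 2311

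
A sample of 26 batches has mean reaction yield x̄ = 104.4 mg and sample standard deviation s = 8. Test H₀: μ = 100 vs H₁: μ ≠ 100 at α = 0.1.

t = (x̄ - μ₀)/(s/√n) = (104.4 - 100)/(8/√26) = 2.804. df = 25, critical t = ±1.708. Reject H₀.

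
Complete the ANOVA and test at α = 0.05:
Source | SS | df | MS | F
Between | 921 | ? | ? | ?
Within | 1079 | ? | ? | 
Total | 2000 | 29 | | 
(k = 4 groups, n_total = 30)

df_between = 3, df_within = 26. MS_between = 307.0, MS_within = 41.5. F = 7.398, F_crit ≈ 2.975. Reject H₀.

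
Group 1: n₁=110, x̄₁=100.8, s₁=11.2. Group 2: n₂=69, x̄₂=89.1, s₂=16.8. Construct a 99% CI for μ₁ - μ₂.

Difference = 11.7. SE = √(11.2²/110 + 16.8²/69) = 2.287. CI = (5.81, 17.59)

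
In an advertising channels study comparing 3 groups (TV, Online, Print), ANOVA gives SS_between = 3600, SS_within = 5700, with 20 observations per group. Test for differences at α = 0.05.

df_between = 2, df_within = 57. F = MS_between/MS_within = 1800.0/100.0 = 18.0. F_crit ≈ 3.159. Reject H₀. At least one mean differs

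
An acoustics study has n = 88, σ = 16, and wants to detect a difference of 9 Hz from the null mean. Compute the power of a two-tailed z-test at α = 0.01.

SE = σ/√n = 16/√88 = 1.706. Non-centrality λ = d/SE = 9/1.706 = 5.277. Power ≈ Φ(λ - z_{α/2}) = Φ(5.277 - 2.576) = Φ(2.701) = 0.997.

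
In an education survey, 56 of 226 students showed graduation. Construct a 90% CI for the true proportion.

p̂ = 0.248. CI = p̂ ± z*√(p̂(1-p̂)/n) = (0.201, 0.295)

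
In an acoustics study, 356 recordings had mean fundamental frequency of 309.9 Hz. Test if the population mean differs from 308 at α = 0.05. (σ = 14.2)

z = (x̄ - μ₀)/(σ/√n) = (309.9 - 308)/(14.2/√356) = 2.525. Critical value: ±1.96. Since |2.525| > 1.96, Reject H₀.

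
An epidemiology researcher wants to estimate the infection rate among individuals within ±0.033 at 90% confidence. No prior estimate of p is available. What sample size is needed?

Conservative approach: use p = 0.5 (maximizes p(1-p) = 0.25). n = z²(0.25)/E² = 1.645²×0.25/0.033² = 621.2 → n = 622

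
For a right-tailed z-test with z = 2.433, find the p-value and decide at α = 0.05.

p = P(Z > 2.433) = 1 - Φ(2.433) ≈ 0.0075. Since p < 0.05, reject H₀ (significant) at α = 0.05.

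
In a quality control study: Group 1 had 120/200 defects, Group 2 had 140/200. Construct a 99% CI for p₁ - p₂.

p̂₁ = 0.6, p̂₂ = 0.7. Difference = -0.1. CI = (-0.222, 0.022)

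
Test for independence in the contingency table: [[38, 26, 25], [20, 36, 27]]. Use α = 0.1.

χ² = 7.075. df = 2, critical = 4.605. Reject H₀. Variables are dependent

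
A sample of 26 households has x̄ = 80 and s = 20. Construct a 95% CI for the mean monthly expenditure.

CI = x̄ ± t*(s/√n) = 80 ± 2.06(20/√26) = (71.92, 88.08)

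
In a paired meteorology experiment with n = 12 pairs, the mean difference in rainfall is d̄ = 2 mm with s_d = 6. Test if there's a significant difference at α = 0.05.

t = d̄/(s_d/√n) = 2/(6/√12) = 1.155. df = 11, critical t = ±2.201. Fail to reject H₀.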